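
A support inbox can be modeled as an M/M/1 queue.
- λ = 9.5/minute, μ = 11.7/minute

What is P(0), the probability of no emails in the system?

ρ = λ/μ = 9.5/11.7 = 0.8120
P(0) = 1 - ρ = 1 - 0.8120 = 0.1880
The server is idle 18.80% of the time.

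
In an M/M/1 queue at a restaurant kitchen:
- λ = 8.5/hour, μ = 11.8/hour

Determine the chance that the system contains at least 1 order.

ρ = λ/μ = 8.5/11.8 = 0.7203
P(N ≥ n) = ρⁿ
P(N ≥ 1) = 0.7203^1
P(N ≥ 1) = 0.7203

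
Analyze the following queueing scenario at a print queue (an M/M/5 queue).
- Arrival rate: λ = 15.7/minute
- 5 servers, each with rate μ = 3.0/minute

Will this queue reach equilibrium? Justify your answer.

Stability requires ρ = λ/(cμ) < 1
ρ = 15.7/(5 × 3.0) = 15.7/15.00 = 1.0467
Since 1.0467 ≥ 1, the system is UNSTABLE.
Need c > λ/μ = 15.7/3.0 = 5.23.
Minimum servers needed: c = 6.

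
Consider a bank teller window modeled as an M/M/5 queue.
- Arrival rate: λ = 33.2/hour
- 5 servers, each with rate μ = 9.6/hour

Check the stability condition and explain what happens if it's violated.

Stability requires ρ = λ/(cμ) < 1
ρ = 33.2/(5 × 9.6) = 33.2/48.00 = 0.6917
Since 0.6917 < 1, the system is STABLE.
The servers are busy 69.17% of the time.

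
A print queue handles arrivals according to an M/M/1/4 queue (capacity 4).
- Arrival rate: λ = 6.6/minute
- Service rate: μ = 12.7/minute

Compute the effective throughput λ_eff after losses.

ρ = λ/μ = 6.6/12.7 = 0.519685
P₀ = (1-ρ)/(1-ρ^(K+1)) = (1-0.519685)/(1-0.519685^5) = 0.4803/0.9621 = 0.4992
P_K = P₀×ρ^K = 0.4992 × 0.519685^4 = 0.4992 × 0.07294 = 0.03641
λ_eff = λ(1-P_K) = 6.6 × (1 - 0.03641) = 6.6 × 0.96359 = 6.3597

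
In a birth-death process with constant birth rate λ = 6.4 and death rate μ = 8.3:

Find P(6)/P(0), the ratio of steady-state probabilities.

For constant rates: P(n)/P(0) = (λ/μ)^n
P(6)/P(0) = (6.4/8.3)^6 = 0.7711^6 = 0.2102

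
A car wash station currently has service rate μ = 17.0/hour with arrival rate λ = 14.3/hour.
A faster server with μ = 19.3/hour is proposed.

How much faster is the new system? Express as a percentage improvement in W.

System 1: ρ₁ = 14.3/17.0 = 0.8412, W₁ = 1/(17.0-14.3) = 0.3704
System 2: ρ₂ = 14.3/19.3 = 0.7409, W₂ = 1/(19.3-14.3) = 0.2000
Improvement: (W₁-W₂)/W₁ = (0.3704-0.2000)/0.3704 = 46.00%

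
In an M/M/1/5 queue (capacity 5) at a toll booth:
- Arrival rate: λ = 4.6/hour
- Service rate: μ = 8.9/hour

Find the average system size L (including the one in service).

ρ = λ/μ = 4.6/8.9 = 0.51685
P₀ = (1-ρ)/(1-ρ^(K+1)) = (1-0.51685)/(1-0.51685^6) = 0.4831/0.9809 = 0.4925
P_K = P₀×ρ^K = 0.49254 × 0.51685^5 = 0.49254 × 0.036883 = 0.01817
L = ρ[1 - (K+1)ρ^K + Kρ^(K+1)] / [(1-ρ)(1-ρ^(K+1))]
L = 0.51685 × (1 - 6×0.03688 + 5×0.01906) / ((1 - 0.51685) × (1 - 0.01906)) = 0.9532 vehicles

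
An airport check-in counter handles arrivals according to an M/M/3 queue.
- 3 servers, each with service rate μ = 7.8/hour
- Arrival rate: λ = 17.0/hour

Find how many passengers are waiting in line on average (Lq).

Traffic intensity: ρ = λ/(cμ) = 17.0/(3×7.8) = 0.7265
Since ρ = 0.7265 < 1, system is stable.
Offered load a = λ/μ = cρ = 17.0/7.8 = 2.1795
P₀ = [ Σₙ₌₀^2 aⁿ/n! + a^3/(3!(1-ρ)) ]⁻¹
Σ = a^0/0! + a^1/1! + a^2/2! = 1.0000 + 2.1795 + 2.3751 = 5.5546
a^3/(3!(1-ρ)) = 10.3529/(6 × 0.273504) = 6.3088
P₀ = 1/(5.5546 + 6.3088) = 0.08429
Lq = P₀·a^3·ρ / (3!(1-ρ)²) = 0.08429 × 10.3529 × 0.7265 / (6 × 0.07480) = 1.4126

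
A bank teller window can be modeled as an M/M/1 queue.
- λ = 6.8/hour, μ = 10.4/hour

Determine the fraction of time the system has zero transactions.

ρ = λ/μ = 6.8/10.4 = 0.6538
P(0) = 1 - ρ = 1 - 0.6538 = 0.3462
The server is idle 34.62% of the time.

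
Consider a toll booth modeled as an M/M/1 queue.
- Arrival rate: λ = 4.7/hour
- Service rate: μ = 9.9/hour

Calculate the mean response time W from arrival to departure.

First, compute utilization: ρ = λ/μ = 4.7/9.9 = 0.4747
For M/M/1: W = 1/(μ-λ)
W = 1/(9.9-4.7) = 1/5.20
W = 0.1923 hours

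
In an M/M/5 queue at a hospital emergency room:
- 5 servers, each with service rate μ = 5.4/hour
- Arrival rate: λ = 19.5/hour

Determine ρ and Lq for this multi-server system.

Traffic intensity: ρ = λ/(cμ) = 19.5/(5×5.4) = 0.7222
Since ρ = 0.7222 < 1, system is stable.
Offered load a = λ/μ = cρ = 19.5/5.4 = 3.6111
P₀ = [ Σₙ₌₀^4 aⁿ/n! + a^5/(5!(1-ρ)) ]⁻¹
Σ = a^0/0! + a^1/1! + a^2/2! + a^3/3! + a^4/4! = 1.0000 + 3.6111 + 6.5201 + 7.8482 + 7.0852 = 26.0646
a^5/(5!(1-ρ)) = 614.0507/(120 × 0.277778) = 18.4215
P₀ = 1/(26.0646 + 18.4215) = 0.02248
Lq = P₀·a^5·ρ / (5!(1-ρ)²) = 0.0224789 × 614.0507 × 0.722222 / (120 × 0.0771605) = 1.0766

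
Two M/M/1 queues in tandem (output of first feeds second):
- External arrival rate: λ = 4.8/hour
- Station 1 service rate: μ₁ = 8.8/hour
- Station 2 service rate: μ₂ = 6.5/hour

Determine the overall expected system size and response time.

By Jackson's theorem, each station behaves as independent M/M/1.
Station 1: ρ₁ = 4.8/8.8 = 0.5455, L₁ = ρ₁/(1-ρ₁) = λ/(μ₁-λ) = 4.8/4.00 = 1.2000
Station 2: ρ₂ = 4.8/6.5 = 0.7385, L₂ = ρ₂/(1-ρ₂) = λ/(μ₂-λ) = 4.8/1.70 = 2.8235
Total: L = L₁ + L₂ = 1.2000 + 2.8235 = 4.0235
W = L/λ = 4.0235/4.8 = 0.8382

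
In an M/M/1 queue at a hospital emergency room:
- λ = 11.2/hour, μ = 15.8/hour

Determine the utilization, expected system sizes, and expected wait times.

Step 1: ρ = λ/μ = 11.2/15.8 = 0.7089
Step 2: L = λ/(μ-λ) = 11.2/4.60 = 2.4348
Step 3: Lq = λ²/(μ(μ-λ)) = 125.44/(15.8×4.60) = 1.7259
Step 4: W = 1/(μ-λ) = 1/4.60 = 0.21739
Step 5: Wq = λ/(μ(μ-λ)) = 11.2/(15.8×4.60) = 0.1541
Step 6: P(0) = 1-ρ = 0.2911
Verify: L = λW = 11.2×0.21739 = 2.4348 ✔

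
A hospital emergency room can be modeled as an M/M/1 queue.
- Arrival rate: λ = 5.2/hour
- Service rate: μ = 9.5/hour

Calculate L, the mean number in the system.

ρ = λ/μ = 5.2/9.5 = 0.5474
For M/M/1: L = λ/(μ-λ)
L = 5.2/(9.5-5.2) = 5.2/4.30
L = 1.2093 patients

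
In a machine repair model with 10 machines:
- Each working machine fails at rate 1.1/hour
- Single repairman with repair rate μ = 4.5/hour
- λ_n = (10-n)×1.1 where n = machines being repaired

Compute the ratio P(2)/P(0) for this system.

P(2)/P(0) = ∏_{i=0}^{2-1} λ_i/μ_{i+1}
= (10-0)×1.1/4.5 × (10-1)×1.1/4.5
= 5.3778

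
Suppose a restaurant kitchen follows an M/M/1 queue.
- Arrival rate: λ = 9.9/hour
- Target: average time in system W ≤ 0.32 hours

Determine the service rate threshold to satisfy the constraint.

For M/M/1: W = 1/(μ-λ)
Need W ≤ 0.32, so 1/(μ-λ) ≤ 0.32
μ - λ ≥ 1/0.32 = 3.1250
μ ≥ 9.9 + 3.1250 = 13.0250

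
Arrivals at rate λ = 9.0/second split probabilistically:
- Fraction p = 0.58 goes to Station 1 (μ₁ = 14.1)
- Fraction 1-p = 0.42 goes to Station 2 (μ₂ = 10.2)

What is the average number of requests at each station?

Effective rates: λ₁ = 9.0×0.58 = 5.22, λ₂ = 9.0×0.42 = 3.78
Station 1: ρ₁ = 5.22/14.1 = 0.3702, L₁ = ρ₁/(1-ρ₁) = 0.3702/(1-0.3702) = 0.5878
Station 2: ρ₂ = 3.78/10.2 = 0.3706, L₂ = ρ₂/(1-ρ₂) = 0.3706/(1-0.3706) = 0.5888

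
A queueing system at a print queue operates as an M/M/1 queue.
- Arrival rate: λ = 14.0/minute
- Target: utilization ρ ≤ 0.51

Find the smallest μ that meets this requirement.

ρ = λ/μ, so μ = λ/ρ
μ ≥ 14.0/0.51 = 27.4510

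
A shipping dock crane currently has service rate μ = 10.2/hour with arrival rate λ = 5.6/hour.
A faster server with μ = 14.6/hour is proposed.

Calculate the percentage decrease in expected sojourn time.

System 1: ρ₁ = 5.6/10.2 = 0.5490, W₁ = 1/(10.2-5.6) = 0.21739
System 2: ρ₂ = 5.6/14.6 = 0.3836, W₂ = 1/(14.6-5.6) = 0.11111
Improvement: (W₁-W₂)/W₁ = (0.21739-0.11111)/0.21739 = 48.89%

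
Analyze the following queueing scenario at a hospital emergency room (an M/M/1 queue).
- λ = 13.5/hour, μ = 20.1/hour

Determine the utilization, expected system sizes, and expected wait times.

Step 1: ρ = λ/μ = 13.5/20.1 = 0.6716
Step 2: L = λ/(μ-λ) = 13.5/6.60 = 2.0455
Step 3: Lq = λ²/(μ(μ-λ)) = 182.25/(20.1×6.60) = 1.3738
Step 4: W = 1/(μ-λ) = 1/6.60 = 0.15152
Step 5: Wq = λ/(μ(μ-λ)) = 13.5/(20.1×6.60) = 0.1018
Step 6: P(0) = 1-ρ = 0.3284
Verify: L = λW = 13.5×0.15152 = 2.0455 ✔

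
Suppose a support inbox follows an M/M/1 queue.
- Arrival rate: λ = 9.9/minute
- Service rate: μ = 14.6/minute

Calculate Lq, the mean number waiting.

ρ = λ/μ = 9.9/14.6 = 0.6781
For M/M/1: Lq = λ²/(μ(μ-λ))
Lq = 98.01/(14.6 × 4.70)
Lq = 1.4283 emails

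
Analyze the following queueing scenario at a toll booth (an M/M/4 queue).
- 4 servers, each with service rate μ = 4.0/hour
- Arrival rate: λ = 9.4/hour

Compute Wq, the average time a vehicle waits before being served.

Traffic intensity: ρ = λ/(cμ) = 9.4/(4×4.0) = 0.5875
Since ρ = 0.5875 < 1, system is stable.
Offered load a = λ/μ = cρ = 9.4/4.0 = 2.3500
P₀ = [ Σₙ₌₀^3 aⁿ/n! + a^4/(4!(1-ρ)) ]⁻¹
Σ = a^0/0! + a^1/1! + a^2/2! + a^3/3! = 1.00000 + 2.35000 + 2.76125 + 2.16298 = 8.2742
a^4/(4!(1-ρ)) = 30.4980/(24 × 0.4125) = 3.0806
P₀ = 1/(8.2742 + 3.0806) = 0.08807
Lq = P₀·a^4·ρ / (4!(1-ρ)²) = 0.088068 × 30.4980 × 0.58750 / (24 × 0.17016) = 0.3864
Wq = Lq/λ = 0.3864/9.4 = 0.04111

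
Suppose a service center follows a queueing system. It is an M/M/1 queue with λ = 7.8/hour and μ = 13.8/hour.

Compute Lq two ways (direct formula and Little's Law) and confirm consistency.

Method 1 (direct): Lq = λ²/(μ(μ-λ)) = 60.84/(13.8 × 6.00) = 0.7348

Method 2 (Little's Law):
W = 1/(μ-λ) = 1/6.00 = 0.166667
Wq = W - 1/μ = 0.166667 - 0.0724638 = 0.09420
Lq = λWq = 7.8 × 0.09420 = 0.7348 ✔ (matches Method 1)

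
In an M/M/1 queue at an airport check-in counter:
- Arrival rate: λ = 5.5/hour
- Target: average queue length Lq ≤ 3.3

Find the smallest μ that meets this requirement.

For M/M/1: Lq = λ²/(μ(μ-λ))
Need Lq ≤ 3.3, i.e. μ(μ-λ) ≥ λ²/3.3
μ² - 5.5μ - 30.25/3.3 ≥ 0  →  μ² - 5.5μ - 9.16667 ≥ 0
Quadratic formula (positive root): μ = [λ + √(λ² + 4×9.16667)]/2
Discriminant: 30.25 + 4×9.16667 = 66.9167, √66.9167 = 8.18026
μ ≥ (5.5 + 8.18026)/2 = 6.8401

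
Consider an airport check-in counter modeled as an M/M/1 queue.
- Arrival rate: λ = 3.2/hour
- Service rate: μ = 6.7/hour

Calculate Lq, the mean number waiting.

ρ = λ/μ = 3.2/6.7 = 0.4776
For M/M/1: Lq = λ²/(μ(μ-λ))
Lq = 10.24/(6.7 × 3.50)
Lq = 0.4367 passengers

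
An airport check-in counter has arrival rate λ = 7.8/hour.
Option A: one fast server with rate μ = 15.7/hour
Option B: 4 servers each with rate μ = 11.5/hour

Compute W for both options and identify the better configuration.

Option A: single server μ = 15.7 (M/M/1)
  ρ_A = 7.8/15.7 = 0.4968
  W_A = 1/(μ-λ) = 1/(15.7-7.8) = 1/7.90 = 0.1266

Option B: 4 servers μ = 11.5 (M/M/4)
  ρ_B = λ/(cμ) = 7.8/(4×11.5) = 0.1696
  Offered load a = λ/μ = cρ = 7.8/11.5 = 0.6783
  P₀ = [ Σₙ₌₀^3 aⁿ/n! + a^4/(4!(1-ρ)) ]⁻¹
  Σ = a^0/0! + a^1/1! + a^2/2! + a^3/3! = 1.0000 + 0.6783 + 0.2300 + 0.05200 = 1.9603
  a^4/(4!(1-ρ)) = 0.2116/(24 × 0.8304) = 0.01062
  P₀ = 1/(1.9603 + 0.01062) = 0.5074
  Lq = P₀·a^4·ρ / (4!(1-ρ)²) = 0.5074 × 0.2116 × 0.1696 / (24 × 0.6896) = 0.001100
  Wq_B = Lq/λ = 0.001100/7.8 = 0.0001410
  W_B = Wq_B + 1/μ = 0.0001410 + 0.08696 = 0.08710

Since W_B = 0.08710 < W_A = 0.1266, Option B (multiple servers) has the shorter time in system.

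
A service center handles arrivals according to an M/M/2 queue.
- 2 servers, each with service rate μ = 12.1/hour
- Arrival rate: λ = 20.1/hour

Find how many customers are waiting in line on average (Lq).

Traffic intensity: ρ = λ/(cμ) = 20.1/(2×12.1) = 0.8306
Since ρ = 0.8306 < 1, system is stable.
Offered load a = λ/μ = cρ = 20.1/12.1 = 1.6612
P₀ = [ Σₙ₌₀^1 aⁿ/n! + a^2/(2!(1-ρ)) ]⁻¹
Σ = a^0/0! + a^1/1! = 1.0000 + 1.6612 = 2.6612
a^2/(2!(1-ρ)) = 2.7594/(2 × 0.16942) = 8.1437
P₀ = 1/(2.6612 + 8.1437) = 0.09255
Lq = P₀·a^2·ρ / (2!(1-ρ)²) = 0.0925508 × 2.75944 × 0.830579 / (2 × 0.0287036) = 3.6950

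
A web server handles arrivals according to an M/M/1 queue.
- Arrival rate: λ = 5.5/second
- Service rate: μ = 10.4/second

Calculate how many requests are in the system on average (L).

ρ = λ/μ = 5.5/10.4 = 0.5288
For M/M/1: L = λ/(μ-λ)
L = 5.5/(10.4-5.5) = 5.5/4.90
L = 1.1224 requests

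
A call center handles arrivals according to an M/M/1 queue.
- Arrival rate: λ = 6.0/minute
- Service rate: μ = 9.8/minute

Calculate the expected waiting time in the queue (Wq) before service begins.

First, compute utilization: ρ = λ/μ = 6.0/9.8 = 0.6122
For M/M/1: Wq = λ/(μ(μ-λ))
Wq = 6.0/(9.8 × (9.8-6.0))
Wq = 6.0/(9.8 × 3.80)
Wq = 0.1611 minutes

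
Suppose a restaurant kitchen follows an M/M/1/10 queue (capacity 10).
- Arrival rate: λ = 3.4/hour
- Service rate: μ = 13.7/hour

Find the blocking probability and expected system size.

ρ = λ/μ = 3.4/13.7 = 0.248175
P₀ = (1-ρ)/(1-ρ^(K+1)) = (1-0.248175)/(1-0.248175^11) = 0.7518/1.0000 = 0.7518
P_K = P₀×ρ^K = 0.7518 × 0.248175^10 = 0.7518 × 8.863e-07 = 6.663e-07
Blocking probability P_10 = 6.663e-07 (0.00006663%)
L = ρ[1 - (K+1)ρ^K + Kρ^(K+1)] / [(1-ρ)(1-ρ^(K+1))]
L = 0.248175 × (1 - 11×8.863e-07 + 10×2.200e-07) / ((1 - 0.248175) × (1 - 2.200e-07)) = 0.3301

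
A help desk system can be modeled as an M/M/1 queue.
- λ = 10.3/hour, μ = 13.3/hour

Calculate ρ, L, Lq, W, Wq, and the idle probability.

Step 1: ρ = λ/μ = 10.3/13.3 = 0.7744
Step 2: L = λ/(μ-λ) = 10.3/3.00 = 3.4333
Step 3: Lq = λ²/(μ(μ-λ)) = 106.09/(13.3×3.00) = 2.6589
Step 4: W = 1/(μ-λ) = 1/3.00 = 0.33333
Step 5: Wq = λ/(μ(μ-λ)) = 10.3/(13.3×3.00) = 0.2581
Step 6: P(0) = 1-ρ = 0.2256
Verify: L = λW = 10.3×0.33333 = 3.4333 ✔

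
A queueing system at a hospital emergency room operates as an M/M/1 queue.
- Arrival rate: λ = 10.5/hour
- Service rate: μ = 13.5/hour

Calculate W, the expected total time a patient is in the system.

First, compute utilization: ρ = λ/μ = 10.5/13.5 = 0.7778
For M/M/1: W = 1/(μ-λ)
W = 1/(13.5-10.5) = 1/3.00
W = 0.3333 hours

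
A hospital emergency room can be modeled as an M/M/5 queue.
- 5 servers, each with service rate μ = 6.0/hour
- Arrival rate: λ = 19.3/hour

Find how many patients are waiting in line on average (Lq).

Traffic intensity: ρ = λ/(cμ) = 19.3/(5×6.0) = 0.6433
Since ρ = 0.6433 < 1, system is stable.
Offered load a = λ/μ = cρ = 19.3/6.0 = 3.2167
P₀ = [ Σₙ₌₀^4 aⁿ/n! + a^5/(5!(1-ρ)) ]⁻¹
Σ = a^0/0! + a^1/1! + a^2/2! + a^3/3! + a^4/4! = 1.0000 + 3.2167 + 5.1735 + 5.5471 + 4.4608 = 19.3981
a^5/(5!(1-ρ)) = 344.3740/(120 × 0.356667) = 8.0461
P₀ = 1/(19.3981 + 8.0461) = 0.03644
Lq = P₀·a^5·ρ / (5!(1-ρ)²) = 0.036438 × 344.3740 × 0.64333 / (120 × 0.12721) = 0.5288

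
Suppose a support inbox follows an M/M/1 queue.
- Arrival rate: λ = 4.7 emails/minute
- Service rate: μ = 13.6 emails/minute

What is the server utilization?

Server utilization: ρ = λ/μ
ρ = 4.7/13.6 = 0.3456
The server is busy 34.56% of the time.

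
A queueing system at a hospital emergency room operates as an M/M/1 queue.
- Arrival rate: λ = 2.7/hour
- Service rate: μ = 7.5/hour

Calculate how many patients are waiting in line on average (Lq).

ρ = λ/μ = 2.7/7.5 = 0.3600
For M/M/1: Lq = λ²/(μ(μ-λ))
Lq = 7.29/(7.5 × 4.80)
Lq = 0.2025 patients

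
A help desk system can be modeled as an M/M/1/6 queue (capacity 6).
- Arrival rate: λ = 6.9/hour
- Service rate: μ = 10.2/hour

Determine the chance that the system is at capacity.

ρ = λ/μ = 6.9/10.2 = 0.67647
P₀ = (1-ρ)/(1-ρ^(K+1)) = (1-0.67647)/(1-0.67647^7) = 0.32353/0.93518 = 0.3460
P_K = P₀×ρ^K = 0.34596 × 0.67647^6 = 0.34596 × 0.095828 = 0.03315
Blocking probability = 3.32%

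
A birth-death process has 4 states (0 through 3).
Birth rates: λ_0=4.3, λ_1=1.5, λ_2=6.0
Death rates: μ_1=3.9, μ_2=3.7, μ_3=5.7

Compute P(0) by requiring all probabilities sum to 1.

Ratios P(n)/P(0) = (λ₀···λₙ₋₁)/(μ₁···μₙ):
P(1)/P(0) = (4.3)/(3.9) = 1.1026
P(2)/P(0) = (4.3×1.5)/(3.9×3.7) = 0.4470
P(3)/P(0) = (4.3×1.5×6.0)/(3.9×3.7×5.7) = 0.4705

Normalization: ∑ P(n) = 1
P(0) × (1.0000 + 1.1026 + 0.4470 + 0.4705) = 1
P(0) × 3.0201 = 1
P(0) = 1/3.0201 = 0.3311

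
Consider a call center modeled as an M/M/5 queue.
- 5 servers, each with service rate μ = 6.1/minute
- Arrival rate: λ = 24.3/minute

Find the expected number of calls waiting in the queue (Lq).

Traffic intensity: ρ = λ/(cμ) = 24.3/(5×6.1) = 0.7967
Since ρ = 0.7967 < 1, system is stable.
Offered load a = λ/μ = cρ = 24.3/6.1 = 3.9836
P₀ = [ Σₙ₌₀^4 aⁿ/n! + a^5/(5!(1-ρ)) ]⁻¹
Σ = a^0/0! + a^1/1! + a^2/2! + a^3/3! + a^4/4! = 1.000000 + 3.983607 + 7.934561 + 10.53606 + 10.49288 = 33.9471
a^5/(5!(1-ρ)) = 1003.1877/(120 × 0.2032787) = 41.1253
P₀ = 1/(33.9471 + 41.1253) = 0.01332
Lq = P₀·a^5·ρ / (5!(1-ρ)²) = 0.0133205 × 1003.1877 × 0.796721 / (120 × 0.0413222) = 2.1471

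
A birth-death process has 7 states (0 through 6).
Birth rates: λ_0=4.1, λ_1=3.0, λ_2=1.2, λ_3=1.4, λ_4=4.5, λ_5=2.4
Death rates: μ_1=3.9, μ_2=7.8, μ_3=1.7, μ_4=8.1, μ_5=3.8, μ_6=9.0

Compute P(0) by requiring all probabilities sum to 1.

Ratios P(n)/P(0) = (λ₀···λₙ₋₁)/(μ₁···μₙ):
P(1)/P(0) = (4.1)/(3.9) = 1.0513
P(2)/P(0) = (4.1×3.0)/(3.9×7.8) = 0.40434
P(3)/P(0) = (4.1×3.0×1.2)/(3.9×7.8×1.7) = 0.28542
P(4)/P(0) = (4.1×3.0×1.2×1.4)/(3.9×7.8×1.7×8.1) = 0.049331
P(5)/P(0) = (4.1×3.0×1.2×1.4×4.5)/(3.9×7.8×1.7×8.1×3.8) = 0.058418
P(6)/P(0) = (4.1×3.0×1.2×1.4×4.5×2.4)/(3.9×7.8×1.7×8.1×3.8×9.0) = 0.015578

Normalization: ∑ P(n) = 1
P(0) × (1.0000 + 1.0513 + 0.40434 + 0.28542 + 0.049331 + 0.058418 + 0.015578) = 1
P(0) × 2.8644 = 1
P(0) = 1/2.8644 = 0.3491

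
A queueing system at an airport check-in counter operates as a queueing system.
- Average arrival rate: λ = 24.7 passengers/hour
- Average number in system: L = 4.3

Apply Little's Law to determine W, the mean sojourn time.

Little's Law: L = λW, so W = L/λ
W = 4.3/24.7 = 0.1741 hours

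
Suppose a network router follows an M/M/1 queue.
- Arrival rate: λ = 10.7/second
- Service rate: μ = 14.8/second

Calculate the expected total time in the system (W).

First, compute utilization: ρ = λ/μ = 10.7/14.8 = 0.7230
For M/M/1: W = 1/(μ-λ)
W = 1/(14.8-10.7) = 1/4.10
W = 0.2439 seconds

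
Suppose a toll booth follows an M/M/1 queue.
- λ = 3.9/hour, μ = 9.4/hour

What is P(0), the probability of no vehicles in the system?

ρ = λ/μ = 3.9/9.4 = 0.4149
P(0) = 1 - ρ = 1 - 0.4149 = 0.5851
The server is idle 58.51% of the time.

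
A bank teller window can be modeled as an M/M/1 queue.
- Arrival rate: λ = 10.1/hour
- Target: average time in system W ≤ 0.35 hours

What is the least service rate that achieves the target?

For M/M/1: W = 1/(μ-λ)
Need W ≤ 0.35, so 1/(μ-λ) ≤ 0.35
μ - λ ≥ 1/0.35 = 2.8571
μ ≥ 10.1 + 2.8571 = 12.9571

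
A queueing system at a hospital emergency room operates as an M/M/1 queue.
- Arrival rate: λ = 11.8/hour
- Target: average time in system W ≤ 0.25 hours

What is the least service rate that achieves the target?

For M/M/1: W = 1/(μ-λ)
Need W ≤ 0.25, so 1/(μ-λ) ≤ 0.25
μ - λ ≥ 1/0.25 = 4.0000
μ ≥ 11.8 + 4.0000 = 15.8000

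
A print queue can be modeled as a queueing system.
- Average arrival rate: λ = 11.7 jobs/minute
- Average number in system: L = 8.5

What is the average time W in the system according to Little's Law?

Little's Law: L = λW, so W = L/λ
W = 8.5/11.7 = 0.7265 minutes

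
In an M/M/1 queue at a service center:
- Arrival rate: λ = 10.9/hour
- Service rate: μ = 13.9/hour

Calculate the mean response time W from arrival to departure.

First, compute utilization: ρ = λ/μ = 10.9/13.9 = 0.7842
For M/M/1: W = 1/(μ-λ)
W = 1/(13.9-10.9) = 1/3.00
W = 0.3333 hours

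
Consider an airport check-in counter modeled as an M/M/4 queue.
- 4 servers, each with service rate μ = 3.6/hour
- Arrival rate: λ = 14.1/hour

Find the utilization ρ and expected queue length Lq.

Traffic intensity: ρ = λ/(cμ) = 14.1/(4×3.6) = 0.9792
Since ρ = 0.9792 < 1, system is stable.
Offered load a = λ/μ = cρ = 14.1/3.6 = 3.9167
P₀ = [ Σₙ₌₀^3 aⁿ/n! + a^4/(4!(1-ρ)) ]⁻¹
Σ = a^0/0! + a^1/1! + a^2/2! + a^3/3! = 1.0000 + 3.9167 + 7.6701 + 10.0138 = 22.6006
a^4/(4!(1-ρ)) = 235.32412/(24 × 0.020833333) = 470.6482
P₀ = 1/(22.6006 + 470.6482) = 0.002027
Lq = P₀·a^4·ρ / (4!(1-ρ)²) = 0.002027374 × 235.3241 × 0.9791667 / (24 × 0.0004340278) = 44.8465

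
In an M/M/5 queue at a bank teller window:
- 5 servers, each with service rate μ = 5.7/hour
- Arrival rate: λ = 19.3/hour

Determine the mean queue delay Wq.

Traffic intensity: ρ = λ/(cμ) = 19.3/(5×5.7) = 0.6772
Since ρ = 0.6772 < 1, system is stable.
Offered load a = λ/μ = cρ = 19.3/5.7 = 3.3860
P₀ = [ Σₙ₌₀^4 aⁿ/n! + a^5/(5!(1-ρ)) ]⁻¹
Σ = a^0/0! + a^1/1! + a^2/2! + a^3/3! + a^4/4! = 1.00000 + 3.38596 + 5.73238 + 6.46988 + 5.47670 = 22.0649
a^5/(5!(1-ρ)) = 445.0535/(120 × 0.322807) = 11.4892
P₀ = 1/(22.0649 + 11.4892) = 0.02980
Lq = P₀·a^5·ρ / (5!(1-ρ)²) = 0.02980 × 445.0535 × 0.6772 / (120 × 0.1042) = 0.7183
Wq = Lq/λ = 0.7183/19.3 = 0.03722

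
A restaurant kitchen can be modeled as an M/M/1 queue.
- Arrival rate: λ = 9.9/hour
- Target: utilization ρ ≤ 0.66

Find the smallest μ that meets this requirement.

ρ = λ/μ, so μ = λ/ρ
μ ≥ 9.9/0.66 = 15.0000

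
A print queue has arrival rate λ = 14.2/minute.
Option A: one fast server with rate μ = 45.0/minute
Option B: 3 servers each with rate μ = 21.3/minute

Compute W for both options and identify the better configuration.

Option A: single server μ = 45.0 (M/M/1)
  ρ_A = 14.2/45.0 = 0.3156
  W_A = 1/(μ-λ) = 1/(45.0-14.2) = 1/30.80 = 0.03247

Option B: 3 servers μ = 21.3 (M/M/3)
  ρ_B = λ/(cμ) = 14.2/(3×21.3) = 0.2222
  Offered load a = λ/μ = cρ = 14.2/21.3 = 0.6667
  P₀ = [ Σₙ₌₀^2 aⁿ/n! + a^3/(3!(1-ρ)) ]⁻¹
  Σ = a^0/0! + a^1/1! + a^2/2! = 1.0000 + 0.6667 + 0.2222 = 1.8889
  a^3/(3!(1-ρ)) = 0.2963/(6 × 0.7778) = 0.06349
  P₀ = 1/(1.8889 + 0.06349) = 0.5122
  Lq = P₀·a^3·ρ / (3!(1-ρ)²) = 0.51220 × 0.29630 × 0.22222 / (6 × 0.60494) = 0.009292
  Wq_B = Lq/λ = 0.0092915/14.2 = 0.0006543
  W_B = Wq_B + 1/μ = 0.0006543 + 0.04695 = 0.04760

Since W_A = 0.03247 < W_B = 0.04760, Option A (single fast server) has the shorter time in system.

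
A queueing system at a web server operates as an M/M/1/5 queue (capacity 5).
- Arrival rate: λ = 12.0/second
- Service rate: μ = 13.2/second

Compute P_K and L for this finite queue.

ρ = λ/μ = 12.0/13.2 = 0.9091
P₀ = (1-ρ)/(1-ρ^(K+1)) = (1-0.9091)/(1-0.9091^6) = 0.09090/0.4355 = 0.2087
P_K = P₀×ρ^K = 0.2087 × 0.9091^5 = 0.2087 × 0.6210 = 0.1296
Blocking probability P_5 = 0.1296 (12.96%)
L = ρ[1 - (K+1)ρ^K + Kρ^(K+1)] / [(1-ρ)(1-ρ^(K+1))]
L = 0.9091 × (1 - 6×0.6209524 + 5×0.5645078) / ((1 - 0.9091) × (1 - 0.5645078)) = 2.2236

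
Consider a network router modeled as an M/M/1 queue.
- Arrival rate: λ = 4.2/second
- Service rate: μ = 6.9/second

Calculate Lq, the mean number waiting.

ρ = λ/μ = 4.2/6.9 = 0.6087
For M/M/1: Lq = λ²/(μ(μ-λ))
Lq = 17.64/(6.9 × 2.70)
Lq = 0.9469 packets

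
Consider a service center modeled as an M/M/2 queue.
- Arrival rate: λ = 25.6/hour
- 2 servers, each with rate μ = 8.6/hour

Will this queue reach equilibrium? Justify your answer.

Stability requires ρ = λ/(cμ) < 1
ρ = 25.6/(2 × 8.6) = 25.6/17.20 = 1.4884
Since 1.4884 ≥ 1, the system is UNSTABLE.
Need c > λ/μ = 25.6/8.6 = 2.98.
Minimum servers needed: c = 3.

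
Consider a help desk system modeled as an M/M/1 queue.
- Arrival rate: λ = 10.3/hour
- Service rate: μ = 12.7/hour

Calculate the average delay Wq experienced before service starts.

First, compute utilization: ρ = λ/μ = 10.3/12.7 = 0.8110
For M/M/1: Wq = λ/(μ(μ-λ))
Wq = 10.3/(12.7 × (12.7-10.3))
Wq = 10.3/(12.7 × 2.40)
Wq = 0.3379 hours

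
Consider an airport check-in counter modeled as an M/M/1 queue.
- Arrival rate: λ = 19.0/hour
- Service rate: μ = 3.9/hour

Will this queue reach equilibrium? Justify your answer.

Stability requires ρ = λ/(cμ) < 1
ρ = 19.0/(1 × 3.9) = 19.0/3.90 = 4.8718
Since 4.8718 ≥ 1, the system is UNSTABLE.
Queue grows without bound. Need μ > λ = 19.0.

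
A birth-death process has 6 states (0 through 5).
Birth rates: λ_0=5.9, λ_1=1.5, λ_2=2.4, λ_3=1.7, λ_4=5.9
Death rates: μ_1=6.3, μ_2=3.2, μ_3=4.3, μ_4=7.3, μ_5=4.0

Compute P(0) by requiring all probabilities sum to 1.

Ratios P(n)/P(0) = (λ₀···λₙ₋₁)/(μ₁···μₙ):
P(1)/P(0) = (5.9)/(6.3) = 0.9365
P(2)/P(0) = (5.9×1.5)/(6.3×3.2) = 0.4390
P(3)/P(0) = (5.9×1.5×2.4)/(6.3×3.2×4.3) = 0.2450
P(4)/P(0) = (5.9×1.5×2.4×1.7)/(6.3×3.2×4.3×7.3) = 0.05706
P(5)/P(0) = (5.9×1.5×2.4×1.7×5.9)/(6.3×3.2×4.3×7.3×4.0) = 0.08416

Normalization: ∑ P(n) = 1
P(0) × (1.0000 + 0.9365 + 0.4390 + 0.2450 + 0.05706 + 0.08416) = 1
P(0) × 2.7617 = 1
P(0) = 1/2.7617 = 0.3621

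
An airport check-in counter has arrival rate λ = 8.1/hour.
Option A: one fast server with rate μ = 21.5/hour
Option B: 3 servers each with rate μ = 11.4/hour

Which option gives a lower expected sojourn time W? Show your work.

Option A: single server μ = 21.5 (M/M/1)
  ρ_A = 8.1/21.5 = 0.3767
  W_A = 1/(μ-λ) = 1/(21.5-8.1) = 1/13.40 = 0.07463

Option B: 3 servers μ = 11.4 (M/M/3)
  ρ_B = λ/(cμ) = 8.1/(3×11.4) = 0.2368
  Offered load a = λ/μ = cρ = 8.1/11.4 = 0.7105
  P₀ = [ Σₙ₌₀^2 aⁿ/n! + a^3/(3!(1-ρ)) ]⁻¹
  Σ = a^0/0! + a^1/1! + a^2/2! = 1.000000 + 0.7105263 + 0.2524238 = 1.9630
  a^3/(3!(1-ρ)) = 0.35871/(6 × 0.76316) = 0.07834
  P₀ = 1/(1.9630 + 0.07834) = 0.4899
  Lq = P₀·a^3·ρ / (3!(1-ρ)²) = 0.4899 × 0.3587 × 0.2368 / (6 × 0.5824) = 0.01191
  Wq_B = Lq/λ = 0.01191/8.1 = 0.001470
  W_B = Wq_B + 1/μ = 0.001470 + 0.08772 = 0.08919

Since W_A = 0.07463 < W_B = 0.08919, Option A (single fast server) has the shorter time in system.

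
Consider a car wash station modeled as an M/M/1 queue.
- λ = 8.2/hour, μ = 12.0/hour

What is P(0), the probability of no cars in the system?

ρ = λ/μ = 8.2/12.0 = 0.6833
P(0) = 1 - ρ = 1 - 0.6833 = 0.3167
The server is idle 31.67% of the time.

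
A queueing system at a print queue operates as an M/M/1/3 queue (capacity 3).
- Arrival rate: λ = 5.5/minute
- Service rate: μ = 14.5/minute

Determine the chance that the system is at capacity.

ρ = λ/μ = 5.5/14.5 = 0.37931
P₀ = (1-ρ)/(1-ρ^(K+1)) = (1-0.37931)/(1-0.37931^4) = 0.6207/0.9793 = 0.6338
P_K = P₀×ρ^K = 0.6338 × 0.37931^3 = 0.6338 × 0.05457 = 0.03459
Blocking probability = 3.46%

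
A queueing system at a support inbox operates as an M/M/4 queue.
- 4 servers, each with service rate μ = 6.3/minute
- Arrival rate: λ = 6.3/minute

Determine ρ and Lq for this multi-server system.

Traffic intensity: ρ = λ/(cμ) = 6.3/(4×6.3) = 0.2500
Since ρ = 0.2500 < 1, system is stable.
Offered load a = λ/μ = cρ = 6.3/6.3 = 1.0000
P₀ = [ Σₙ₌₀^3 aⁿ/n! + a^4/(4!(1-ρ)) ]⁻¹
Σ = a^0/0! + a^1/1! + a^2/2! + a^3/3! = 1.0000 + 1.0000 + 0.5000 + 0.1667 = 2.6667
a^4/(4!(1-ρ)) = 1.0000/(24 × 0.7500) = 0.05556
P₀ = 1/(2.6667 + 0.05556) = 0.3673
Lq = P₀·a^4·ρ / (4!(1-ρ)²) = 0.36735 × 1.0000 × 0.25000 / (24 × 0.56250) = 0.006803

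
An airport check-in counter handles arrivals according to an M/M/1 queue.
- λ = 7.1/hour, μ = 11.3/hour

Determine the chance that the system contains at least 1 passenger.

ρ = λ/μ = 7.1/11.3 = 0.6283
P(N ≥ n) = ρⁿ
P(N ≥ 1) = 0.6283^1
P(N ≥ 1) = 0.6283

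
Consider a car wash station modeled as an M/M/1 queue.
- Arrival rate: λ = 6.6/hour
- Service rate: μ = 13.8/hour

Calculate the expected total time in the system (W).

First, compute utilization: ρ = λ/μ = 6.6/13.8 = 0.4783
For M/M/1: W = 1/(μ-λ)
W = 1/(13.8-6.6) = 1/7.20
W = 0.1389 hours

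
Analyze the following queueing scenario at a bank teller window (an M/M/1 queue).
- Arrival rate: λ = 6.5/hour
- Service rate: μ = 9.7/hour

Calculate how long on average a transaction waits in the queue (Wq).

First, compute utilization: ρ = λ/μ = 6.5/9.7 = 0.6701
For M/M/1: Wq = λ/(μ(μ-λ))
Wq = 6.5/(9.7 × (9.7-6.5))
Wq = 6.5/(9.7 × 3.20)
Wq = 0.2094 hours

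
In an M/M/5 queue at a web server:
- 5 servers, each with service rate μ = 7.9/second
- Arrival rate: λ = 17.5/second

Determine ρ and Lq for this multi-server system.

Traffic intensity: ρ = λ/(cμ) = 17.5/(5×7.9) = 0.4430
Since ρ = 0.4430 < 1, system is stable.
Offered load a = λ/μ = cρ = 17.5/7.9 = 2.2152
P₀ = [ Σₙ₌₀^4 aⁿ/n! + a^5/(5!(1-ρ)) ]⁻¹
Σ = a^0/0! + a^1/1! + a^2/2! + a^3/3! + a^4/4! = 1.0000 + 2.2152 + 2.4535 + 1.8117 + 1.0033 = 8.4837
a^5/(5!(1-ρ)) = 53.3402/(120 × 0.55696) = 0.7981
P₀ = 1/(8.4837 + 0.7981) = 0.1077
Lq = P₀·a^5·ρ / (5!(1-ρ)²) = 0.10774 × 53.3402 × 0.44304 / (120 × 0.31021) = 0.06840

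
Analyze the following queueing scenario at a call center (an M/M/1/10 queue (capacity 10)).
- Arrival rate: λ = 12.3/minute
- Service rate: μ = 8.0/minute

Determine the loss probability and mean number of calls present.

ρ = λ/μ = 12.3/8.0 = 1.5375
P₀ = (1-ρ)/(1-ρ^(K+1)) = (1-1.5375)/(1-1.5375^11) = -0.5375/-112.4923 = 0.004778
P_K = P₀×ρ^K = 0.004778 × 1.5375^10 = 0.004778 × 73.8161 = 0.3527
Blocking probability P_10 = 0.3527 (35.27%)
L = ρ[1 - (K+1)ρ^K + Kρ^(K+1)] / [(1-ρ)(1-ρ^(K+1))]
L = 1.5375 × (1 - 11×73.8161 + 10×113.4923) / ((1 - 1.5375) × (1 - 113.4923)) = 8.2373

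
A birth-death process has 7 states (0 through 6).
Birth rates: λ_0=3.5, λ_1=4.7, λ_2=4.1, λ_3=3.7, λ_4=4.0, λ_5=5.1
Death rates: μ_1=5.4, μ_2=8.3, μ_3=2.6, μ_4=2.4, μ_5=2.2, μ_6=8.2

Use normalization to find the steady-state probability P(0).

Ratios P(n)/P(0) = (λ₀···λₙ₋₁)/(μ₁···μₙ):
P(1)/P(0) = (3.5)/(5.4) = 0.6481
P(2)/P(0) = (3.5×4.7)/(5.4×8.3) = 0.3670
P(3)/P(0) = (3.5×4.7×4.1)/(5.4×8.3×2.6) = 0.5788
P(4)/P(0) = (3.5×4.7×4.1×3.7)/(5.4×8.3×2.6×2.4) = 0.8923
P(5)/P(0) = (3.5×4.7×4.1×3.7×4.0)/(5.4×8.3×2.6×2.4×2.2) = 1.6223
P(6)/P(0) = (3.5×4.7×4.1×3.7×4.0×5.1)/(5.4×8.3×2.6×2.4×2.2×8.2) = 1.0090

Normalization: ∑ P(n) = 1
P(0) × (1.0000 + 0.6481 + 0.3670 + 0.5788 + 0.8923 + 1.6223 + 1.0090) = 1
P(0) × 6.1175 = 1
P(0) = 1/6.1175 = 0.1635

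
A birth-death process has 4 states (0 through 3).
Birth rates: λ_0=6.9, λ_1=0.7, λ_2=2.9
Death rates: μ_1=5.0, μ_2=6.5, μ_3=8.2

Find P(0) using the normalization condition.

Ratios P(n)/P(0) = (λ₀···λₙ₋₁)/(μ₁···μₙ):
P(1)/P(0) = (6.9)/(5.0) = 1.3800
P(2)/P(0) = (6.9×0.7)/(5.0×6.5) = 0.1486
P(3)/P(0) = (6.9×0.7×2.9)/(5.0×6.5×8.2) = 0.05256

Normalization: ∑ P(n) = 1
P(0) × (1.0000 + 1.3800 + 0.1486 + 0.05256) = 1
P(0) × 2.5812 = 1
P(0) = 1/2.5812 = 0.3874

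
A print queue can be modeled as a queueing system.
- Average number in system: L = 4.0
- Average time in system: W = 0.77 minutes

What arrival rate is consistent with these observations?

Little's Law: L = λW, so λ = L/W
λ = 4.0/0.77 = 5.1948 jobs/minute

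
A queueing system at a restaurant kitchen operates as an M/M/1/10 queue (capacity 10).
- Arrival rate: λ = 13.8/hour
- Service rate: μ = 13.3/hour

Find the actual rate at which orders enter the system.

ρ = λ/μ = 13.8/13.3 = 1.03759
P₀ = (1-ρ)/(1-ρ^(K+1)) = (1-1.03759)/(1-1.03759^11) = -0.037590/-0.50066 = 0.07508
P_K = P₀×ρ^K = 0.07508 × 1.03759^10 = 0.07508 × 1.4463 = 0.1086
λ_eff = λ(1-P_K) = 13.8 × (1 - 0.10859) = 13.8 × 0.89141 = 12.3015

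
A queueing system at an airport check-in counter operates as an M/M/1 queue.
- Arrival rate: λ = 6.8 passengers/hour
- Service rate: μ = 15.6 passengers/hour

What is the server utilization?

Server utilization: ρ = λ/μ
ρ = 6.8/15.6 = 0.4359
The server is busy 43.59% of the time.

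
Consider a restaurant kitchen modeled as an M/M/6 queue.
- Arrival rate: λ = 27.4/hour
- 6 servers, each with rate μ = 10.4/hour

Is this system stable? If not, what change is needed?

Stability requires ρ = λ/(cμ) < 1
ρ = 27.4/(6 × 10.4) = 27.4/62.40 = 0.4391
Since 0.4391 < 1, the system is STABLE.
The servers are busy 43.91% of the time.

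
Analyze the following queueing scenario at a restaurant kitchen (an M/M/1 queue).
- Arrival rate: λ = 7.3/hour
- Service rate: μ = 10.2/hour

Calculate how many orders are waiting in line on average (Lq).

ρ = λ/μ = 7.3/10.2 = 0.7157
For M/M/1: Lq = λ²/(μ(μ-λ))
Lq = 53.29/(10.2 × 2.90)
Lq = 1.8016 orders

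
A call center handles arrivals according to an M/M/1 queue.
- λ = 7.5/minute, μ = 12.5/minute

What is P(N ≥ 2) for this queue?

ρ = λ/μ = 7.5/12.5 = 0.6000
P(N ≥ n) = ρⁿ
P(N ≥ 2) = 0.6000^2
P(N ≥ 2) = 0.3600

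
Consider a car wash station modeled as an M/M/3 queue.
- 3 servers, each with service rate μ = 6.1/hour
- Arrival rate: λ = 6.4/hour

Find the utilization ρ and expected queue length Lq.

Traffic intensity: ρ = λ/(cμ) = 6.4/(3×6.1) = 0.3497
Since ρ = 0.3497 < 1, system is stable.
Offered load a = λ/μ = cρ = 6.4/6.1 = 1.0492
P₀ = [ Σₙ₌₀^2 aⁿ/n! + a^3/(3!(1-ρ)) ]⁻¹
Σ = a^0/0! + a^1/1! + a^2/2! = 1.0000 + 1.0492 + 0.5504 = 2.5996
a^3/(3!(1-ρ)) = 1.1549/(6 × 0.6503) = 0.2960
P₀ = 1/(2.5996 + 0.2960) = 0.3454
Lq = P₀·a^3·ρ / (3!(1-ρ)²) = 0.3454 × 1.1549 × 0.3497 / (6 × 0.4229) = 0.05498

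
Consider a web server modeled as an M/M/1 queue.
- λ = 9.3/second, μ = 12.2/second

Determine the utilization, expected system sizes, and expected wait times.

Step 1: ρ = λ/μ = 9.3/12.2 = 0.7623
Step 2: L = λ/(μ-λ) = 9.3/2.90 = 3.2069
Step 3: Lq = λ²/(μ(μ-λ)) = 86.49/(12.2×2.90) = 2.4446
Step 4: W = 1/(μ-λ) = 1/2.90 = 0.34483
Step 5: Wq = λ/(μ(μ-λ)) = 9.3/(12.2×2.90) = 0.2629
Step 6: P(0) = 1-ρ = 0.2377
Verify: L = λW = 9.3×0.34483 = 3.2069 ✔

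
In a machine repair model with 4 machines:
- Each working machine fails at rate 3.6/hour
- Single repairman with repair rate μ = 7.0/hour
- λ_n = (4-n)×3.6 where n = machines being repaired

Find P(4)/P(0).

P(4)/P(0) = ∏_{i=0}^{4-1} λ_i/μ_{i+1}
= (4-0)×3.6/7.0 × (4-1)×3.6/7.0 × (4-2)×3.6/7.0 × (4-3)×3.6/7.0
= 1.6789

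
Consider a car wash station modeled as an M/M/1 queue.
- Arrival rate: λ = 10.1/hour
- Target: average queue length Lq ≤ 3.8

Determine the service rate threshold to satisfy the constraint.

For M/M/1: Lq = λ²/(μ(μ-λ))
Need Lq ≤ 3.8, i.e. μ(μ-λ) ≥ λ²/3.8
μ² - 10.1μ - 102.01/3.8 ≥ 0  →  μ² - 10.1μ - 26.844737 ≥ 0
Quadratic formula (positive root): μ = [λ + √(λ² + 4×26.844737)]/2
Discriminant: 102.01 + 4×26.844737 = 209.3889, √209.3889 = 14.4703
μ ≥ (10.1 + 14.4703)/2 = 12.2851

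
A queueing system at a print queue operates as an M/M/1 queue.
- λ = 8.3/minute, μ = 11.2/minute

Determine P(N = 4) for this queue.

ρ = λ/μ = 8.3/11.2 = 0.74107
P(n) = (1-ρ)ρⁿ
P(4) = (1-0.74107) × 0.74107^4
P(4) = 0.25893 × 0.30160
P(4) = 0.07809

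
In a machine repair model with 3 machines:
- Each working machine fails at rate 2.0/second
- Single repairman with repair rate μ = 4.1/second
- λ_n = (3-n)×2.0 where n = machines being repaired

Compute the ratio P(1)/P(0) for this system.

P(1)/P(0) = ∏_{i=0}^{1-1} λ_i/μ_{i+1}
= (3-0)×2.0/4.1
= 1.4634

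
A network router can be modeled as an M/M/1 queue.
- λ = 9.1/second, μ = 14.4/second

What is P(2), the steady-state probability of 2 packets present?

ρ = λ/μ = 9.1/14.4 = 0.6319
P(n) = (1-ρ)ρⁿ
P(2) = (1-0.6319) × 0.6319^2
P(2) = 0.3681 × 0.3993
P(2) = 0.1470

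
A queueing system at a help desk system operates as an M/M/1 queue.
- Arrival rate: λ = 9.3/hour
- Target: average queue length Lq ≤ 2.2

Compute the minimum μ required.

For M/M/1: Lq = λ²/(μ(μ-λ))
Need Lq ≤ 2.2, i.e. μ(μ-λ) ≥ λ²/2.2
μ² - 9.3μ - 86.49/2.2 ≥ 0  →  μ² - 9.3μ - 39.313636 ≥ 0
Quadratic formula (positive root): μ = [λ + √(λ² + 4×39.313636)]/2
Discriminant: 86.49 + 4×39.313636 = 243.7445, √243.7445 = 15.6123
μ ≥ (9.3 + 15.6123)/2 = 12.4562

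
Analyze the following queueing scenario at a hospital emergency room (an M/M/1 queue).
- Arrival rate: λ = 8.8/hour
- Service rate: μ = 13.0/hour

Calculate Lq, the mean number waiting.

ρ = λ/μ = 8.8/13.0 = 0.6769
For M/M/1: Lq = λ²/(μ(μ-λ))
Lq = 77.44/(13.0 × 4.20)
Lq = 1.4183 patients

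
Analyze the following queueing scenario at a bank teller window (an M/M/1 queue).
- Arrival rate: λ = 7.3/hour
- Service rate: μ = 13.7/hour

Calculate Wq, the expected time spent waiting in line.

First, compute utilization: ρ = λ/μ = 7.3/13.7 = 0.5328
For M/M/1: Wq = λ/(μ(μ-λ))
Wq = 7.3/(13.7 × (13.7-7.3))
Wq = 7.3/(13.7 × 6.40)
Wq = 0.08326 hours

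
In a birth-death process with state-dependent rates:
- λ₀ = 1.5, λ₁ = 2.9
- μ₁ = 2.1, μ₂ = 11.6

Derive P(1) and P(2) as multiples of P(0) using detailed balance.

Balance equations:
State 0: λ₀P₀ = μ₁P₁ → P₁ = (λ₀/μ₁)P₀ = (1.5/2.1)P₀ = 0.7143P₀
State 1: P₂ = (λ₀λ₁)/(μ₁μ₂)P₀ = (1.5×2.9)/(2.1×11.6)P₀ = 0.1786P₀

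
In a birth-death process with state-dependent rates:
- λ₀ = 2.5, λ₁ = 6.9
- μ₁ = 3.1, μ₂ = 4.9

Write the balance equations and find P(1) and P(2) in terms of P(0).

Balance equations:
State 0: λ₀P₀ = μ₁P₁ → P₁ = (λ₀/μ₁)P₀ = (2.5/3.1)P₀ = 0.8065P₀
State 1: P₂ = (λ₀λ₁)/(μ₁μ₂)P₀ = (2.5×6.9)/(3.1×4.9)P₀ = 1.1356P₀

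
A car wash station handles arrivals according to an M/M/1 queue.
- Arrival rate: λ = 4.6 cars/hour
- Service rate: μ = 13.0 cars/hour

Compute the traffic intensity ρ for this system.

Server utilization: ρ = λ/μ
ρ = 4.6/13.0 = 0.3538
The server is busy 35.38% of the time.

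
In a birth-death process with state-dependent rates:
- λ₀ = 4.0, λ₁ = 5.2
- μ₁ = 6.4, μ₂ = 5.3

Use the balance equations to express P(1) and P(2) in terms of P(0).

Balance equations:
State 0: λ₀P₀ = μ₁P₁ → P₁ = (λ₀/μ₁)P₀ = (4.0/6.4)P₀ = 0.6250P₀
State 1: P₂ = (λ₀λ₁)/(μ₁μ₂)P₀ = (4.0×5.2)/(6.4×5.3)P₀ = 0.6132P₀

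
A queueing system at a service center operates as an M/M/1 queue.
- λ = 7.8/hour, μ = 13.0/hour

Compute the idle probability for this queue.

ρ = λ/μ = 7.8/13.0 = 0.6000
P(0) = 1 - ρ = 1 - 0.6000 = 0.4000
The server is idle 40.00% of the time.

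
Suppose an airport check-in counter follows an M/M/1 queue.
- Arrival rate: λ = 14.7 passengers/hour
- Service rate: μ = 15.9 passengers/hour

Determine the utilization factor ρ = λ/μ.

Server utilization: ρ = λ/μ
ρ = 14.7/15.9 = 0.9245
The server is busy 92.45% of the time.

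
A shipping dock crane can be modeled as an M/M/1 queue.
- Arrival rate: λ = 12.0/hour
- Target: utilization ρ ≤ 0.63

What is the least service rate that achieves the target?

ρ = λ/μ, so μ = λ/ρ
μ ≥ 12.0/0.63 = 19.0476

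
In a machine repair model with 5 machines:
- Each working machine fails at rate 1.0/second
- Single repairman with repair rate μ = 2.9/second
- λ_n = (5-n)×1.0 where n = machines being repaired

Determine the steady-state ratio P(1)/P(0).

P(1)/P(0) = ∏_{i=0}^{1-1} λ_i/μ_{i+1}
= (5-0)×1.0/2.9
= 1.7241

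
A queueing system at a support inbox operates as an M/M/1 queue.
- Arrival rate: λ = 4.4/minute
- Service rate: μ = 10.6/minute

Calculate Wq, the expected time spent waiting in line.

First, compute utilization: ρ = λ/μ = 4.4/10.6 = 0.4151
For M/M/1: Wq = λ/(μ(μ-λ))
Wq = 4.4/(10.6 × (10.6-4.4))
Wq = 4.4/(10.6 × 6.20)
Wq = 0.06695 minutes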